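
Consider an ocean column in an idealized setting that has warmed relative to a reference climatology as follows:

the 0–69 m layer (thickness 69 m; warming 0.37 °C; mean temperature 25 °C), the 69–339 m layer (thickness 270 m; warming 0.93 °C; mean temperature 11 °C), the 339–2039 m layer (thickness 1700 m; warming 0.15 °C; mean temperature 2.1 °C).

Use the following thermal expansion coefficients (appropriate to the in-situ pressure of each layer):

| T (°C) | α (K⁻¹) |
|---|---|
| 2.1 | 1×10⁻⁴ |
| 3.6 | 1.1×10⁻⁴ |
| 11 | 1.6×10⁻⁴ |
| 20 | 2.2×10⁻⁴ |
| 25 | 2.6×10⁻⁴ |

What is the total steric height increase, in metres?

0.0723 m of thermosteric rise

Layer 1 at 25 °C → α = 2.6×10⁻⁴ K⁻¹
Layer 2 at 11 °C → α = 1.6×10⁻⁴ K⁻¹
Layer 3 at 2.1 °C → α = 1×10⁻⁴ K⁻¹
Layer 1: 0.37 × 69 × 2.6×10⁻⁴ = 0.0066378 m
Layer 2: 0.93 × 1.6×10⁻⁴ × 270 = 0.040176 m
1700 × 0.15 × 1×10⁻⁴ = 0.02550 m
Δh = 0.0066378 + 0.040176 + 0.02550 = 0.0723138 m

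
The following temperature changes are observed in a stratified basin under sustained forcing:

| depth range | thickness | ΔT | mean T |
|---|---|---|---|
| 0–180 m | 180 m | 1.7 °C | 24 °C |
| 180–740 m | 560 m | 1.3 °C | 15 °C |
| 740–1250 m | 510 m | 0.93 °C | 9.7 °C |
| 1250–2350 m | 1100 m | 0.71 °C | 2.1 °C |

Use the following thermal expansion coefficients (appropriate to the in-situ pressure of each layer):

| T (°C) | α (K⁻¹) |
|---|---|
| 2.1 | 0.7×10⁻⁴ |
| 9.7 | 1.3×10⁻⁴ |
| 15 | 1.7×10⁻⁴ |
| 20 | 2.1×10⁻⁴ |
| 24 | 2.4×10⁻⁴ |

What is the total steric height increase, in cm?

31 cm

Layer 1 at 24 °C → α = 2.4×10⁻⁴ K⁻¹
Layer 2 at 15 °C → α = 1.7×10⁻⁴ K⁻¹
Layer 3 at 9.7 °C → α = 1.3×10⁻⁴ K⁻¹
Layer 4 at 2.1 °C → α = 0.7×10⁻⁴ K⁻¹
Layer 1: 180 × 1.7 × 2.4×10⁻⁴ = 0.07344 m
Layer 2: 1.3 × 560 × 1.7×10⁻⁴ = 0.12376 m
Layer 3: 1.3×10⁻⁴ × 510 × 0.93 = 0.061659 m
Layer 4: 1100 × 0.7×10⁻⁴ × 0.71 = 0.05467 m
Δh = 0.07344 + 0.12376 + 0.061659 + 0.05467 = 0.313529 m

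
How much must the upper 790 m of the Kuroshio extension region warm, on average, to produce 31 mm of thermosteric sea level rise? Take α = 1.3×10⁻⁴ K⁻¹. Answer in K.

ΔT = Δh/(αH) = 0.031 / (1.3×10⁻⁴ × 790) ≈ 0.3019 K

ΔT ≈ 0.302 K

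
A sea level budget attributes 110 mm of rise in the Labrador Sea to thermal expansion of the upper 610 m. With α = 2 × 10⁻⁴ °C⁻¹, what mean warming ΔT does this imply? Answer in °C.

ΔT = Δh/(αH) = 0.11 / (2×10⁻⁴ × 610) ≈ 0.9016 °C

0.902 °C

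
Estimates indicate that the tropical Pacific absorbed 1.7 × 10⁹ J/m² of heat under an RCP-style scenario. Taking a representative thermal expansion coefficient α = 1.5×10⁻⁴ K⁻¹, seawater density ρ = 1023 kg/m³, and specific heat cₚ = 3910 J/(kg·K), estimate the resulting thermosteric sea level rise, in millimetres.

Δh = αQ/(ρcₚ) = 1.5×10⁻⁴ × 1.7×10⁹ / (1023 × 3910) ≈ 0.063751 m

Δh = 63.8 mm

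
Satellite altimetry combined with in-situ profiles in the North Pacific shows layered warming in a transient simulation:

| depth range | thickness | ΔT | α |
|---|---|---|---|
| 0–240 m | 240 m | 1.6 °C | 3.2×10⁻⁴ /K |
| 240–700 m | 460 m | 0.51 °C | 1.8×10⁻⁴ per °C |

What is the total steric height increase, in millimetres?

170 mm

0–240 m: 3.2×10⁻⁴ × 240 × 1.6 = 0.12288 m
Layer 2: 0.51 × 460 × 1.8×10⁻⁴ = 0.042228 m
Δh = 0.12288 + 0.042228 = 0.165108 m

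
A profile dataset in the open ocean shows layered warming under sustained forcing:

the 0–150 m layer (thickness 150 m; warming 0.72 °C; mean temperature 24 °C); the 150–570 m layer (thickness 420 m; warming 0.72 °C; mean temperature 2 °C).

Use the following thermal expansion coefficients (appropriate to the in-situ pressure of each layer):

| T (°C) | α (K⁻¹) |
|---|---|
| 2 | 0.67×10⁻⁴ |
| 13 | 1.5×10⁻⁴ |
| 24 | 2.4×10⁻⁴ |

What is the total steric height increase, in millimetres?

Layer 1 at 24 °C → α = 2.4×10⁻⁴ K⁻¹
Layer 2 at 2 °C → α = 0.67×10⁻⁴ K⁻¹
Layer 1: 0.72 × 150 × 2.4×10⁻⁴ = 0.02592 m
0.72 × 420 × 0.67×10⁻⁴ = 0.0202608 m
Δh = 0.02592 + 0.0202608 = 0.0461808 m ≈ 46 mm

46 mm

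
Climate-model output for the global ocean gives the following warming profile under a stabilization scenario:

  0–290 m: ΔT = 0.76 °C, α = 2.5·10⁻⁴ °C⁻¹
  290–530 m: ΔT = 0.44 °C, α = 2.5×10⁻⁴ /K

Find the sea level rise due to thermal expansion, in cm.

Layer 1: 0.76 × 290 × 2.5×10⁻⁴ = 0.05510 m
240 × 2.5×10⁻⁴ × 0.44 = 0.02640 m
Δh = 0.05510 + 0.02640 = 0.08150 m ≈ 8.15 cm

about 8.15 cm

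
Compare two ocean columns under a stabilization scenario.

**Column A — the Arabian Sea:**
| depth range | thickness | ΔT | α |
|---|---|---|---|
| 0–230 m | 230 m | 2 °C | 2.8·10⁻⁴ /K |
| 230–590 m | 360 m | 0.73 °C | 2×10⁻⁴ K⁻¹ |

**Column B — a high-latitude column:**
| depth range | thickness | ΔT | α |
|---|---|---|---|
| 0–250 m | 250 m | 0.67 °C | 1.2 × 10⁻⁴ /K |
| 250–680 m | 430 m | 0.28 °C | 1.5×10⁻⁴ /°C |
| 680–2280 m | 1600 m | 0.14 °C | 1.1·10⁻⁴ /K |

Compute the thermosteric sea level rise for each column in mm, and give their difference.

A 2.8×10⁻⁴ × 2 × 230 = 0.12880 m
A Layer 2: 360 × 2×10⁻⁴ × 0.73 = 0.05256 m
A total: 0.18136 m
B Layer 1: 250 × 1.2×10⁻⁴ × 0.67 = 0.02010 m
B 250–680 m: 1.5×10⁻⁴ × 430 × 0.28 = 0.01806 m
B Layer 3: 0.14 × 1.1×10⁻⁴ × 1600 = 0.02464 m
B total: 0.06280 m
Difference: 0.18136 − 0.06280 = 0.11856 m

Δh_A ≈ 180 mm, Δh_B ≈ 63 mm; difference ≈ 120 mm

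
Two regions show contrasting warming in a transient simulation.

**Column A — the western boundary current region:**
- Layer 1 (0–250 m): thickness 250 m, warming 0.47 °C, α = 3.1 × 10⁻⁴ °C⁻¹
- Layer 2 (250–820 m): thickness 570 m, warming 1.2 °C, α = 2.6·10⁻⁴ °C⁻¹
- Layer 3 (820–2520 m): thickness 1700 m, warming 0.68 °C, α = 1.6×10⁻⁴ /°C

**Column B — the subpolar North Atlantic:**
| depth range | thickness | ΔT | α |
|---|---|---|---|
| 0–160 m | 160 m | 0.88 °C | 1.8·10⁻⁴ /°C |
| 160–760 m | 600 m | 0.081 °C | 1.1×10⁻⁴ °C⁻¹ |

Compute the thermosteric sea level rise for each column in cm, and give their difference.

Δh_A ≈ 40 cm, Δh_B ≈ 3.1 cm; difference ≈ 37 cm

A 250 × 3.1×10⁻⁴ × 0.47 = 0.036425 m
A 570 × 2.6×10⁻⁴ × 1.2 = 0.17784 m
A Layer 3: 1700 × 1.6×10⁻⁴ × 0.68 = 0.18496 m
A total: 0.399225 m
B 0–160 m: 1.8×10⁻⁴ × 160 × 0.88 = 0.025344 m
B 160–760 m: 0.081 × 600 × 1.1×10⁻⁴ = 0.005346 m
B total: 0.03069 m
Difference: 0.399225 − 0.03069 = 0.368535 m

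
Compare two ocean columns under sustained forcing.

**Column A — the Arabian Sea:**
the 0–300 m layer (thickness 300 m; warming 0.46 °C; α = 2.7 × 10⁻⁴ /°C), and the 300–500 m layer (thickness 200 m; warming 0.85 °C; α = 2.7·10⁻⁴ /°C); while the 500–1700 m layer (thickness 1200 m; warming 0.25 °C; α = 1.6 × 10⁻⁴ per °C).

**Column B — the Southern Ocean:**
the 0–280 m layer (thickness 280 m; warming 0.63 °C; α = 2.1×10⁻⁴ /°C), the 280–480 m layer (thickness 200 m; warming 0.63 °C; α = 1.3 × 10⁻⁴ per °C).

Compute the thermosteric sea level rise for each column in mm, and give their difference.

Δh_A ≈ 131 mm, Δh_B ≈ 53.4 mm; difference ≈ 77.7 mm

A Layer 1: 2.7×10⁻⁴ × 0.46 × 300 = 0.03726 m
A 300–500 m: 2.7×10⁻⁴ × 200 × 0.85 = 0.04590 m
A 500–1700 m: 0.25 × 1200 × 1.6×10⁻⁴ = 0.04800 m
A total: 0.13116 m
B 0–280 m: 280 × 2.1×10⁻⁴ × 0.63 = 0.037044 m
B 0.63 × 1.3×10⁻⁴ × 200 = 0.01638 m
B total: 0.053424 m
Difference: 0.13116 − 0.053424 = 0.077736 m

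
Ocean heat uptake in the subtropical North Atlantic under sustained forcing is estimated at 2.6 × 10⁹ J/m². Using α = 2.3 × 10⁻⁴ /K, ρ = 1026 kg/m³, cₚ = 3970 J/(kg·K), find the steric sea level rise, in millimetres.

Δh = αQ/(ρcₚ) = 2.3×10⁻⁴ × 2.6×10⁹ / (1026 × 3970) ≈ 0.14681 m

Δh = 150 mm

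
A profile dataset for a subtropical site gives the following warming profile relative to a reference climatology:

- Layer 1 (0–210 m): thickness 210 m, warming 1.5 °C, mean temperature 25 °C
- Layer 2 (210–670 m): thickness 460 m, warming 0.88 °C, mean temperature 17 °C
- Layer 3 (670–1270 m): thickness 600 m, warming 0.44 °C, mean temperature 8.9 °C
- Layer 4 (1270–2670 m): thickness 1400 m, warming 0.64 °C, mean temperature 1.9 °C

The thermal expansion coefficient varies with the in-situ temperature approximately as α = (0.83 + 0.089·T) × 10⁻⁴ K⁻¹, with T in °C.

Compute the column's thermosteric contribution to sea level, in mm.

323 mm of thermosteric rise

Layer 1: α = (0.83 + 0.089×25)×10⁻⁴ = 3.055×10⁻⁴ K⁻¹
Layer 2: α = (0.83 + 0.089×17)×10⁻⁴ = 2.343×10⁻⁴ K⁻¹
Layer 3: α = (0.83 + 0.089×8.9)×10⁻⁴ = 1.6221×10⁻⁴ K⁻¹
Layer 4: α = (0.83 + 0.089×1.9)×10⁻⁴ = 0.9991×10⁻⁴ K⁻¹
0–210 m: 210 × 1.5 × 3.055×10⁻⁴ = 0.0962325 m
2.343×10⁻⁴ × 460 × 0.88 = 0.09484464 m
0.44 × 1.6221×10⁻⁴ × 600 = 0.04282344 m
Layer 4: 0.9991×10⁻⁴ × 0.64 × 1400 = 0.08951936 m
Δh = 0.0962325 + 0.09484464 + 0.04282344 + 0.08951936 = 0.32341994 m ≈ 323 mm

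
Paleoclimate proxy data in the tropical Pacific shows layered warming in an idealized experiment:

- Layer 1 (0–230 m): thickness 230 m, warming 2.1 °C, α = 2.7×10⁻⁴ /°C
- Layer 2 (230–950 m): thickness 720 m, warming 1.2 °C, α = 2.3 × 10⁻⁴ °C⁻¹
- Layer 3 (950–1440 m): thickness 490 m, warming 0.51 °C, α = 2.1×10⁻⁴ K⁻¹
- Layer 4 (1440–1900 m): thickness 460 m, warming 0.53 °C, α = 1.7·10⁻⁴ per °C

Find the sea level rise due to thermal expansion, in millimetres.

0–230 m: 2.7×10⁻⁴ × 2.1 × 230 = 0.13041 m
230–950 m: 2.3×10⁻⁴ × 1.2 × 720 = 0.19872 m
0.51 × 2.1×10⁻⁴ × 490 = 0.052479 m
Layer 4: 1.7×10⁻⁴ × 0.53 × 460 = 0.041446 m
Δh = 0.13041 + 0.19872 + 0.052479 + 0.041446 = 0.423055 m ≈ 423 mm

Δh = 423 mm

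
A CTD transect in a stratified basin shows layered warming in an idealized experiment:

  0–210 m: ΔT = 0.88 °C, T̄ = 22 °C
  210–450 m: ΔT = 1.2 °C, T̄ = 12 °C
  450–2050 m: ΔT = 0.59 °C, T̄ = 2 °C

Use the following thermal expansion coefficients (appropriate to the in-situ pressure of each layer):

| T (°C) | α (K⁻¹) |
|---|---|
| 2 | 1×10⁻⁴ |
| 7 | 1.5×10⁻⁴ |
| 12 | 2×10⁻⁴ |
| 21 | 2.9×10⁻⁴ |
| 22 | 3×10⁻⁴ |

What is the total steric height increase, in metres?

0.21 m

Layer 1 at 22 °C → α = 3×10⁻⁴ K⁻¹
Layer 2 at 12 °C → α = 2×10⁻⁴ K⁻¹
Layer 3 at 2 °C → α = 1×10⁻⁴ K⁻¹
0.88 × 210 × 3×10⁻⁴ = 0.05544 m
240 × 2×10⁻⁴ × 1.2 = 0.05760 m
450–2050 m: 1×10⁻⁴ × 1600 × 0.59 = 0.09440 m
Δh = 0.05544 + 0.05760 + 0.09440 = 0.20744 m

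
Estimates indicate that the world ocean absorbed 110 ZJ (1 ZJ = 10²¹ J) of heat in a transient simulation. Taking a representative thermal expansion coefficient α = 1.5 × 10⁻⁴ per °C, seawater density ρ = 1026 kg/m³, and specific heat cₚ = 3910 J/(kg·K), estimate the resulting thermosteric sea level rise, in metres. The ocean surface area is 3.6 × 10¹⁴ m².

Per unit area: Q = 110×10²¹ / (3.6×10¹⁴) ≈ 3.056×10⁸ J/m²
Δh = αQ/(ρcₚ) = 1.5×10⁻⁴ × 3.056×10⁸ / (1026 × 3910) ≈ 0.011427 m

Δh ≈ 0.011 m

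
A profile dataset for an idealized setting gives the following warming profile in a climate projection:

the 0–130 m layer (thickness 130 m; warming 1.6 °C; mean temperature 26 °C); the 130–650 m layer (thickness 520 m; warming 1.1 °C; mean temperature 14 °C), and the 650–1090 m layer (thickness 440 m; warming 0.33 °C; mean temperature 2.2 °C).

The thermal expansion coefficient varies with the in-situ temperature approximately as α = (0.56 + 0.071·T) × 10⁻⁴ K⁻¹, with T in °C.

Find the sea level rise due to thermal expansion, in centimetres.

Layer 1: α = (0.56 + 0.071×26)×10⁻⁴ = 2.406×10⁻⁴ K⁻¹
Layer 2: α = (0.56 + 0.071×14)×10⁻⁴ = 1.554×10⁻⁴ K⁻¹
Layer 3: α = (0.56 + 0.071×2.2)×10⁻⁴ = 0.7162×10⁻⁴ K⁻¹
Layer 1: 130 × 2.406×10⁻⁴ × 1.6 = 0.0500448 m
1.1 × 520 × 1.554×10⁻⁴ = 0.0888888 m
440 × 0.33 × 0.7162×10⁻⁴ = 0.010399224 m
Δh = 0.0500448 + 0.0888888 + 0.010399224 = 0.149332824 m ≈ 15 cm

Δh = 15 cm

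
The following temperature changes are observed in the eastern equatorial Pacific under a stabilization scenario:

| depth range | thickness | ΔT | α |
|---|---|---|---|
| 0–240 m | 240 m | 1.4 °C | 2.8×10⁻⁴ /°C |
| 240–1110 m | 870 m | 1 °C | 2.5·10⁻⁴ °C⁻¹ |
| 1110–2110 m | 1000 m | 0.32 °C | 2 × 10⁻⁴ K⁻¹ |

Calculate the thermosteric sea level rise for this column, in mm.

0–240 m: 1.4 × 240 × 2.8×10⁻⁴ = 0.09408 m
240–1110 m: 1 × 2.5×10⁻⁴ × 870 = 0.21750 m
Layer 3: 0.32 × 1000 × 2×10⁻⁴ = 0.06400 m
Δh = 0.09408 + 0.21750 + 0.06400 = 0.37558 m ≈ 376 mm

Δh = 376 mm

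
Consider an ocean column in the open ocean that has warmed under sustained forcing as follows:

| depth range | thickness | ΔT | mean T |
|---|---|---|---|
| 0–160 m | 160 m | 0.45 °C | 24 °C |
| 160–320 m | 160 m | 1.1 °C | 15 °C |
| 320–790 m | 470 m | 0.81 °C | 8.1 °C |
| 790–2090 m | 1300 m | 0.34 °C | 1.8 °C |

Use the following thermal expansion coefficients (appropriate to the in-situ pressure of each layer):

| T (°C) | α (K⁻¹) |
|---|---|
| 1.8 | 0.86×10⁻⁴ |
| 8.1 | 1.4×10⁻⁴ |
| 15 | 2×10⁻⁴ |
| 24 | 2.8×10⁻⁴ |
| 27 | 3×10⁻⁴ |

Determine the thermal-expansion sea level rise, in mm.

147 mm

Layer 1 at 24 °C → α = 2.8×10⁻⁴ K⁻¹
Layer 2 at 15 °C → α = 2×10⁻⁴ K⁻¹
Layer 3 at 8.1 °C → α = 1.4×10⁻⁴ K⁻¹
Layer 4 at 1.8 °C → α = 0.86×10⁻⁴ K⁻¹
0–160 m: 160 × 2.8×10⁻⁴ × 0.45 = 0.02016 m
Layer 2: 2×10⁻⁴ × 1.1 × 160 = 0.03520 m
1.4×10⁻⁴ × 470 × 0.81 = 0.053298 m
790–2090 m: 0.34 × 0.86×10⁻⁴ × 1300 = 0.038012 m
Δh = 0.02016 + 0.03520 + 0.053298 + 0.038012 = 0.14667 m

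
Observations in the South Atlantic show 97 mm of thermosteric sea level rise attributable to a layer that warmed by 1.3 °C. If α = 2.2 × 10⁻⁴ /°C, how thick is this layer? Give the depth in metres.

339 m

H = Δh/(αΔT) = 0.097 / (2.2×10⁻⁴ × 1.3) ≈ 339.2 m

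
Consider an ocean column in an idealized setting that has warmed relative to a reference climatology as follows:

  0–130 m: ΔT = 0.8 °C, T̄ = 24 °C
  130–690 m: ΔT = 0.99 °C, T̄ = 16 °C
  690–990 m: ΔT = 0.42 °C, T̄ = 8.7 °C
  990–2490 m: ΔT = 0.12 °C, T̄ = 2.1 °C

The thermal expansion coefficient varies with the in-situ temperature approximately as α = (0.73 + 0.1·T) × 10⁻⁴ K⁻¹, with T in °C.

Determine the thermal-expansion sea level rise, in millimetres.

about 199 mm

Layer 1: α = (0.73 + 0.1×24)×10⁻⁴ = 3.13×10⁻⁴ K⁻¹
Layer 2: α = (0.73 + 0.1×16)×10⁻⁴ = 2.33×10⁻⁴ K⁻¹
Layer 3: α = (0.73 + 0.1×8.7)×10⁻⁴ = 1.6×10⁻⁴ K⁻¹
Layer 4: α = (0.73 + 0.1×2.1)×10⁻⁴ = 0.94×10⁻⁴ K⁻¹
0–130 m: 130 × 3.13×10⁻⁴ × 0.8 = 0.032552 m
130–690 m: 0.99 × 2.33×10⁻⁴ × 560 = 0.1291752 m
0.42 × 1.6×10⁻⁴ × 300 = 0.02016 m
990–2490 m: 1500 × 0.12 × 0.94×10⁻⁴ = 0.01692 m
Δh = 0.032552 + 0.1291752 + 0.02016 + 0.01692 = 0.1988072 m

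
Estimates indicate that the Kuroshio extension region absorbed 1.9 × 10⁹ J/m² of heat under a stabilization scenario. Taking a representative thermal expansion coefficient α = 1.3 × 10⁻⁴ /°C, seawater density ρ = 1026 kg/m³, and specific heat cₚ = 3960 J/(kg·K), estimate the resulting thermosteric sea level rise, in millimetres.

60.8 mm

Δh = αQ/(ρcₚ) = 1.3×10⁻⁴ × 1.9×10⁹ / (1026 × 3960) ≈ 0.060793 m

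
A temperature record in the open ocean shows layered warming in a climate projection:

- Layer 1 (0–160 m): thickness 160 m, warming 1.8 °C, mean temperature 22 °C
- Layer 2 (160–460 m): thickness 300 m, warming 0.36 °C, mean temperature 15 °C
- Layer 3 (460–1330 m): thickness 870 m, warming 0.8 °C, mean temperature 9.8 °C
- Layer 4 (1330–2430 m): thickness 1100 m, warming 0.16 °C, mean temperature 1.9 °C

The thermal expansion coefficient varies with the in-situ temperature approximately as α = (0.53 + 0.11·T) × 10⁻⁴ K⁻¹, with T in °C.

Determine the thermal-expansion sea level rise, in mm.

230 mm

Layer 1: α = (0.53 + 0.11×22)×10⁻⁴ = 2.95×10⁻⁴ K⁻¹
Layer 2: α = (0.53 + 0.11×15)×10⁻⁴ = 2.18×10⁻⁴ K⁻¹
Layer 3: α = (0.53 + 0.11×9.8)×10⁻⁴ = 1.608×10⁻⁴ K⁻¹
Layer 4: α = (0.53 + 0.11×1.9)×10⁻⁴ = 0.739×10⁻⁴ K⁻¹
Layer 1: 2.95×10⁻⁴ × 160 × 1.8 = 0.08496 m
300 × 0.36 × 2.18×10⁻⁴ = 0.023544 m
Layer 3: 0.8 × 870 × 1.608×10⁻⁴ = 0.1119168 m
0.16 × 0.739×10⁻⁴ × 1100 = 0.0130064 m
Δh = 0.08496 + 0.023544 + 0.1119168 + 0.0130064 = 0.2334272 m ≈ 230 mm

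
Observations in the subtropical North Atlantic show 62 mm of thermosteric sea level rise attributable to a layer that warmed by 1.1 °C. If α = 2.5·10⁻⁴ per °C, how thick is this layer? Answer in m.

H ≈ 230 m

H = Δh/(αΔT) = 0.062 / (2.5×10⁻⁴ × 1.1) ≈ 225.5 m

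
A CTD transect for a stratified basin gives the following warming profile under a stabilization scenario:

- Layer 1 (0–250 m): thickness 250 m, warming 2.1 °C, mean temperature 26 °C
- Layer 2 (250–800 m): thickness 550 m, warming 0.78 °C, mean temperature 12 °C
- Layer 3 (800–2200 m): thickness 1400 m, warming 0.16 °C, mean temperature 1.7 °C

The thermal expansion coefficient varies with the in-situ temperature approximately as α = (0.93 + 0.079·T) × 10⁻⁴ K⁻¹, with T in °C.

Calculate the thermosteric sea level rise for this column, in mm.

Layer 1: α = (0.93 + 0.079×26)×10⁻⁴ = 2.984×10⁻⁴ K⁻¹
Layer 2: α = (0.93 + 0.079×12)×10⁻⁴ = 1.878×10⁻⁴ K⁻¹
Layer 3: α = (0.93 + 0.079×1.7)×10⁻⁴ = 1.0643×10⁻⁴ K⁻¹
Layer 1: 2.984×10⁻⁴ × 250 × 2.1 = 0.15666 m
Layer 2: 1.878×10⁻⁴ × 550 × 0.78 = 0.0805662 m
1.0643×10⁻⁴ × 0.16 × 1400 = 0.02384032 m
Δh = 0.15666 + 0.0805662 + 0.02384032 = 0.26106652 m ≈ 261 mm

Δh = 261 mm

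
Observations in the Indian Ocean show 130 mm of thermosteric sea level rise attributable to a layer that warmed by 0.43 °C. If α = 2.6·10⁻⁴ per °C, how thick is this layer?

about 1160 m

H = Δh/(αΔT) = 0.13 / (2.6×10⁻⁴ × 0.43) ≈ 1163 m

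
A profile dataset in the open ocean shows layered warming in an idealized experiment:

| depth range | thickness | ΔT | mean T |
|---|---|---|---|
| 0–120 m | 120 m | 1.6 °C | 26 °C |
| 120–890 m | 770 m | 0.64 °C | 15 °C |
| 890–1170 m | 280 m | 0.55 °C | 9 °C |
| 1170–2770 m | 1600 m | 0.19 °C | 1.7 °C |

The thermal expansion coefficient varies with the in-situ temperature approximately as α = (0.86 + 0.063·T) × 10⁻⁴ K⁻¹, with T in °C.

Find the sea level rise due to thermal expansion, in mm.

Layer 1: α = (0.86 + 0.063×26)×10⁻⁴ = 2.498×10⁻⁴ K⁻¹
Layer 2: α = (0.86 + 0.063×15)×10⁻⁴ = 1.805×10⁻⁴ K⁻¹
Layer 3: α = (0.86 + 0.063×9)×10⁻⁴ = 1.427×10⁻⁴ K⁻¹
Layer 4: α = (0.86 + 0.063×1.7)×10⁻⁴ = 0.9671×10⁻⁴ K⁻¹
Layer 1: 2.498×10⁻⁴ × 1.6 × 120 = 0.0479616 m
0.64 × 770 × 1.805×10⁻⁴ = 0.0889504 m
Layer 3: 280 × 0.55 × 1.427×10⁻⁴ = 0.0219758 m
1170–2770 m: 1600 × 0.19 × 0.9671×10⁻⁴ = 0.02939984 m
Δh = 0.0479616 + 0.0889504 + 0.0219758 + 0.02939984 = 0.18828764 m

Δh = 188 mm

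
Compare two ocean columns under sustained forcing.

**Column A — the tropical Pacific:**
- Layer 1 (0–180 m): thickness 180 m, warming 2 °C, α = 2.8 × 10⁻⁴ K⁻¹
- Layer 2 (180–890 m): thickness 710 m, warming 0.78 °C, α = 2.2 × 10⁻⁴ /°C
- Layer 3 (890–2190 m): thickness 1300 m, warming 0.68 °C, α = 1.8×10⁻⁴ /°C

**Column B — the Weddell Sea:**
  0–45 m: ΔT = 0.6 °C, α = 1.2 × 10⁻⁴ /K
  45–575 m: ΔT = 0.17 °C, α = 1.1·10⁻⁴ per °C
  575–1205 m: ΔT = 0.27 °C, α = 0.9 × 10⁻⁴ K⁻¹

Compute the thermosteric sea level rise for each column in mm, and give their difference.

A 180 × 2.8×10⁻⁴ × 2 = 0.10080 m
A 0.78 × 710 × 2.2×10⁻⁴ = 0.121836 m
A 890–2190 m: 1.8×10⁻⁴ × 1300 × 0.68 = 0.15912 m
A total: 0.381756 m
B 0–45 m: 1.2×10⁻⁴ × 45 × 0.6 = 0.00324 m
B Layer 2: 530 × 0.17 × 1.1×10⁻⁴ = 0.009911 m
B Layer 3: 0.9×10⁻⁴ × 630 × 0.27 = 0.015309 m
B total: 0.02846 m
Difference: 0.381756 − 0.02846 = 0.353296 m

A: 380 mm; B: 28 mm; difference 350 mm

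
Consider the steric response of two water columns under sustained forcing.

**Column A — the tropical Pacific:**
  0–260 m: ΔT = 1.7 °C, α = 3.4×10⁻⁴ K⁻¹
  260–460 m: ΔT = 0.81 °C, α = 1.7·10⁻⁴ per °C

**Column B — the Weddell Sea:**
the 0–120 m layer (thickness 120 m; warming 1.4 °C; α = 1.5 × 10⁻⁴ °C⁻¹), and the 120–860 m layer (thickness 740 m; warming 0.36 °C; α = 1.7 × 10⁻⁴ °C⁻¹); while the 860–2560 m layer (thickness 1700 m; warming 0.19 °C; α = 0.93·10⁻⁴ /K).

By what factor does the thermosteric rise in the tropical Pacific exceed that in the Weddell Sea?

1.8

A 0–260 m: 3.4×10⁻⁴ × 1.7 × 260 = 0.15028 m
A 200 × 1.7×10⁻⁴ × 0.81 = 0.02754 m
A total: 0.17782 m
B Layer 1: 1.4 × 120 × 1.5×10⁻⁴ = 0.02520 m
B 120–860 m: 0.36 × 740 × 1.7×10⁻⁴ = 0.045288 m
B 860–2560 m: 0.19 × 1700 × 0.93×10⁻⁴ = 0.030039 m
B total: 0.100527 m
Ratio: 0.17782 / 0.100527 ≈ 1.769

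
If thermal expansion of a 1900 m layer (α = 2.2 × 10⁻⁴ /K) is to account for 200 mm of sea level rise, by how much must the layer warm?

ΔT = Δh/(αH) = 0.2 / (2.2×10⁻⁴ × 1900) ≈ 0.4785 °C

about 0.48 °C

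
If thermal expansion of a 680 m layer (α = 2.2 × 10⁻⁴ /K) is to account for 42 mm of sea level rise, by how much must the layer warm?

ΔT = Δh/(αH) = 0.042 / (2.2×10⁻⁴ × 680) ≈ 0.2807 °C

about 0.281 °C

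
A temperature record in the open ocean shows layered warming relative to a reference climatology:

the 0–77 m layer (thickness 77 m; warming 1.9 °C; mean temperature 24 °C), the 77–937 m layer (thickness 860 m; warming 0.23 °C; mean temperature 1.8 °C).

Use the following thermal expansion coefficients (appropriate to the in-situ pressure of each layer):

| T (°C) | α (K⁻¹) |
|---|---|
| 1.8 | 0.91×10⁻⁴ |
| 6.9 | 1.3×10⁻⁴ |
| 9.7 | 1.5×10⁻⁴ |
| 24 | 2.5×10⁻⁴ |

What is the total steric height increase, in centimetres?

about 5.5 cm

Layer 1 at 24 °C → α = 2.5×10⁻⁴ K⁻¹
Layer 2 at 1.8 °C → α = 0.91×10⁻⁴ K⁻¹
0–77 m: 2.5×10⁻⁴ × 1.9 × 77 = 0.036575 m
0.91×10⁻⁴ × 860 × 0.23 = 0.0179998 m
Δh = 0.036575 + 0.0179998 = 0.0545748 m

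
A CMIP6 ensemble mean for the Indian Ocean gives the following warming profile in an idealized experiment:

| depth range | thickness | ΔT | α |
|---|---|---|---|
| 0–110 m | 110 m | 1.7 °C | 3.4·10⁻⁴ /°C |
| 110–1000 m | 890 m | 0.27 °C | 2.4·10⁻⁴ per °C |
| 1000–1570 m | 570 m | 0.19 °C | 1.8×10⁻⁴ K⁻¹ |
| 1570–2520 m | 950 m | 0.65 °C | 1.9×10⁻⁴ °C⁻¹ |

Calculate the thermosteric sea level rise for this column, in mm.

0–110 m: 3.4×10⁻⁴ × 110 × 1.7 = 0.06358 m
890 × 2.4×10⁻⁴ × 0.27 = 0.057672 m
1000–1570 m: 570 × 0.19 × 1.8×10⁻⁴ = 0.019494 m
1570–2520 m: 1.9×10⁻⁴ × 950 × 0.65 = 0.117325 m
Δh = 0.06358 + 0.057672 + 0.019494 + 0.117325 = 0.258071 m

Δh ≈ 260 mm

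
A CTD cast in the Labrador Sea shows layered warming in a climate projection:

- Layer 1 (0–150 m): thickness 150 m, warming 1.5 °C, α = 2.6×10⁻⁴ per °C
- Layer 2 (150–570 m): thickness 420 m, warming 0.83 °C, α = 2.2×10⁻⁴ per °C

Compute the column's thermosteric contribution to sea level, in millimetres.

135 mm of thermosteric rise

Layer 1: 2.6×10⁻⁴ × 1.5 × 150 = 0.05850 m
420 × 2.2×10⁻⁴ × 0.83 = 0.076692 m
Δh = 0.05850 + 0.076692 = 0.135192 m ≈ 135 mm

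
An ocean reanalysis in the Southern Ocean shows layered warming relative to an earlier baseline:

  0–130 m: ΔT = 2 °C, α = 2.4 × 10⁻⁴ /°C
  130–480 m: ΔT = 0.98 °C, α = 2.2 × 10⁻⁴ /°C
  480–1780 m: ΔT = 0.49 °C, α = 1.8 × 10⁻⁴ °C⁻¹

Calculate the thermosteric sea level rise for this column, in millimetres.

2 × 130 × 2.4×10⁻⁴ = 0.06240 m
Layer 2: 350 × 2.2×10⁻⁴ × 0.98 = 0.07546 m
480–1780 m: 0.49 × 1.8×10⁻⁴ × 1300 = 0.11466 m
Δh = 0.06240 + 0.07546 + 0.11466 = 0.25252 m ≈ 253 mm

Δh = 253 mm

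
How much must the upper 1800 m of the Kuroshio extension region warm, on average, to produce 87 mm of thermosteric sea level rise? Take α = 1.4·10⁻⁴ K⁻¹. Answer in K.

about 0.345 K

ΔT = Δh/(αH) = 0.087 / (1.4×10⁻⁴ × 1800) ≈ 0.3452 K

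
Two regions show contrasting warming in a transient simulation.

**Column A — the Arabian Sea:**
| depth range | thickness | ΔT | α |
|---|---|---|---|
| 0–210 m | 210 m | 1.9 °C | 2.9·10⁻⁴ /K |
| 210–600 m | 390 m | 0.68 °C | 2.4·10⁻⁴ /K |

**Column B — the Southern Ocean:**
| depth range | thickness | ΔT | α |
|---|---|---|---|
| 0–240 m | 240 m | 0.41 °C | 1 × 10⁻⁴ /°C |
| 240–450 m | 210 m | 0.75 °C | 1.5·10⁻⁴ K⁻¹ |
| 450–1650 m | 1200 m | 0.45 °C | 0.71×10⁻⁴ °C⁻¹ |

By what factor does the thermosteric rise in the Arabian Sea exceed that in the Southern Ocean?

A Layer 1: 2.9×10⁻⁴ × 1.9 × 210 = 0.11571 m
A Layer 2: 0.68 × 390 × 2.4×10⁻⁴ = 0.063648 m
A total: 0.179358 m
B Layer 1: 240 × 0.41 × 1×10⁻⁴ = 0.00984 m
B 240–450 m: 210 × 0.75 × 1.5×10⁻⁴ = 0.023625 m
B 1200 × 0.71×10⁻⁴ × 0.45 = 0.03834 m
B total: 0.071805 m
Ratio: 0.179358 / 0.071805 ≈ 2.498

2.50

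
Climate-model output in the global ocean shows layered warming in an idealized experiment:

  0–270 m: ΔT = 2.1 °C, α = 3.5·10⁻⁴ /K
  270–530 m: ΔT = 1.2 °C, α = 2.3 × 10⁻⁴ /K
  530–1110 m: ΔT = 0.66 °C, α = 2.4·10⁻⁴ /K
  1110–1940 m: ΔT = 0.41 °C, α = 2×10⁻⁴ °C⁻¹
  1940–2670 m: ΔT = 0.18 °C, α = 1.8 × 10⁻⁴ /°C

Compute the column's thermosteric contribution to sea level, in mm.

Layer 1: 3.5×10⁻⁴ × 270 × 2.1 = 0.19845 m
270–530 m: 260 × 2.3×10⁻⁴ × 1.2 = 0.07176 m
530–1110 m: 0.66 × 580 × 2.4×10⁻⁴ = 0.091872 m
1110–1940 m: 0.41 × 830 × 2×10⁻⁴ = 0.06806 m
1940–2670 m: 730 × 1.8×10⁻⁴ × 0.18 = 0.023652 m
Δh = 0.19845 + 0.07176 + 0.091872 + 0.06806 + 0.023652 = 0.453794 m

Δh ≈ 450 mm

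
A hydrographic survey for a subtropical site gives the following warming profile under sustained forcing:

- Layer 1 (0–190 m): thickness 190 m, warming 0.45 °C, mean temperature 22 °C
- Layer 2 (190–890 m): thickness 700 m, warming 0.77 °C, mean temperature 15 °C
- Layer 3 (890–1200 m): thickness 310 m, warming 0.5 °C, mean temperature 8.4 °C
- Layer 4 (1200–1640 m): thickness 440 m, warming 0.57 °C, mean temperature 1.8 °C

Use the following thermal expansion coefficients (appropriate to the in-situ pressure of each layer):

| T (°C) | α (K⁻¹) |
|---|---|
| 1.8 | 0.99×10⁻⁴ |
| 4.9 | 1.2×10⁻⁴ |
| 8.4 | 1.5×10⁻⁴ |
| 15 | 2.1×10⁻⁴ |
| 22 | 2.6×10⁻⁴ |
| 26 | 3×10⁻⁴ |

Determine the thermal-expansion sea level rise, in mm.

Layer 1 at 22 °C → α = 2.6×10⁻⁴ K⁻¹
Layer 2 at 15 °C → α = 2.1×10⁻⁴ K⁻¹
Layer 3 at 8.4 °C → α = 1.5×10⁻⁴ K⁻¹
Layer 4 at 1.8 °C → α = 0.99×10⁻⁴ K⁻¹
Layer 1: 190 × 0.45 × 2.6×10⁻⁴ = 0.02223 m
Layer 2: 2.1×10⁻⁴ × 700 × 0.77 = 0.11319 m
Layer 3: 1.5×10⁻⁴ × 310 × 0.5 = 0.02325 m
Layer 4: 0.99×10⁻⁴ × 0.57 × 440 = 0.0248292 m
Δh = 0.02223 + 0.11319 + 0.02325 + 0.0248292 = 0.1834992 m

183 mm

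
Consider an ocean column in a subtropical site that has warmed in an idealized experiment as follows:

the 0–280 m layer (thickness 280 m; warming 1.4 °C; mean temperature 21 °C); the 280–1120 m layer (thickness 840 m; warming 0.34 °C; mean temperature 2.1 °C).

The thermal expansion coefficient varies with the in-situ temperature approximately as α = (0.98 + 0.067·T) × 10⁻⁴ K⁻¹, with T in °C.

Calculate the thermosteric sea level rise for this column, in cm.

Layer 1: α = (0.98 + 0.067×21)×10⁻⁴ = 2.387×10⁻⁴ K⁻¹
Layer 2: α = (0.98 + 0.067×2.1)×10⁻⁴ = 1.1207×10⁻⁴ K⁻¹
Layer 1: 1.4 × 280 × 2.387×10⁻⁴ = 0.0935704 m
280–1120 m: 1.1207×10⁻⁴ × 0.34 × 840 = 0.032007192 m
Δh = 0.0935704 + 0.032007192 = 0.125577592 m ≈ 12.6 cm

12.6 cm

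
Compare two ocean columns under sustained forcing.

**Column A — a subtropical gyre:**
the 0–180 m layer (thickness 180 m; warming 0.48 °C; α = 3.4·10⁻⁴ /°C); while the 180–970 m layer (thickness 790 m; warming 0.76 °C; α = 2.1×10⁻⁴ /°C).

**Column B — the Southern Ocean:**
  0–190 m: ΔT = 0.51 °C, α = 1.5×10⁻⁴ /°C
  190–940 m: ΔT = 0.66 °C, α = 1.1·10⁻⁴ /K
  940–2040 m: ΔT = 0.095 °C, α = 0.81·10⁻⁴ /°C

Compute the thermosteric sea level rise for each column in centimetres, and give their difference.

A: 16 cm; B: 7.7 cm; difference 7.8 cm

A 0–180 m: 180 × 3.4×10⁻⁴ × 0.48 = 0.029376 m
A Layer 2: 2.1×10⁻⁴ × 0.76 × 790 = 0.126084 m
A total: 0.15546 m
B 190 × 0.51 × 1.5×10⁻⁴ = 0.014535 m
B 750 × 0.66 × 1.1×10⁻⁴ = 0.05445 m
B 0.81×10⁻⁴ × 0.095 × 1100 = 0.0084645 m
B total: 0.0774495 m
Difference: 0.15546 − 0.0774495 = 0.0780105 m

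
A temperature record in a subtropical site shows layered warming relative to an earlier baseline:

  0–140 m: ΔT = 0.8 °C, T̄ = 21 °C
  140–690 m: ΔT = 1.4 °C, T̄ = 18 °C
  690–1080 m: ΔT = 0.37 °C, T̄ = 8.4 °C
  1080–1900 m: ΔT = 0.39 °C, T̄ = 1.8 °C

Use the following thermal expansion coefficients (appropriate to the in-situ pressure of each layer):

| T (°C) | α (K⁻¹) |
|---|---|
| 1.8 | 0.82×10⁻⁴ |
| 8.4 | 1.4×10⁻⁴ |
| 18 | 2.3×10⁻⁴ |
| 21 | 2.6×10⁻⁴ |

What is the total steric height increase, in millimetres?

Layer 1 at 21 °C → α = 2.6×10⁻⁴ K⁻¹
Layer 2 at 18 °C → α = 2.3×10⁻⁴ K⁻¹
Layer 3 at 8.4 °C → α = 1.4×10⁻⁴ K⁻¹
Layer 4 at 1.8 °C → α = 0.82×10⁻⁴ K⁻¹
0–140 m: 140 × 0.8 × 2.6×10⁻⁴ = 0.02912 m
550 × 2.3×10⁻⁴ × 1.4 = 0.17710 m
Layer 3: 390 × 1.4×10⁻⁴ × 0.37 = 0.020202 m
0.82×10⁻⁴ × 0.39 × 820 = 0.0262236 m
Δh = 0.02912 + 0.17710 + 0.020202 + 0.0262236 = 0.2526456 m

253 mm of thermosteric rise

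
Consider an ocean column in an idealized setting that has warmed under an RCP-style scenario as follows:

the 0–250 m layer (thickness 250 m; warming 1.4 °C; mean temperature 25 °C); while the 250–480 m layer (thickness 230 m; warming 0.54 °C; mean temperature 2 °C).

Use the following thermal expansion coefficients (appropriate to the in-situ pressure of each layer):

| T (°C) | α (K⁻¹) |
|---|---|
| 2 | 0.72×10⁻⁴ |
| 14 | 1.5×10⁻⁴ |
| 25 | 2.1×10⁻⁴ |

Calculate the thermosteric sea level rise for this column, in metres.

0.0824 m of thermosteric rise

Layer 1 at 25 °C → α = 2.1×10⁻⁴ K⁻¹
Layer 2 at 2 °C → α = 0.72×10⁻⁴ K⁻¹
1.4 × 2.1×10⁻⁴ × 250 = 0.07350 m
230 × 0.72×10⁻⁴ × 0.54 = 0.0089424 m
Δh = 0.07350 + 0.0089424 = 0.0824424 m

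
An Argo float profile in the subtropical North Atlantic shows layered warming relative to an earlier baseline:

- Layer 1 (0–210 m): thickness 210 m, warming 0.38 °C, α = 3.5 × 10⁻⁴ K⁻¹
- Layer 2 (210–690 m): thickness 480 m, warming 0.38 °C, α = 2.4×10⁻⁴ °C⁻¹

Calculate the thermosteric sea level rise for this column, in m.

0–210 m: 3.5×10⁻⁴ × 210 × 0.38 = 0.02793 m
0.38 × 480 × 2.4×10⁻⁴ = 0.043776 m
Δh = 0.02793 + 0.043776 = 0.071706 m

Δh = 0.0717 m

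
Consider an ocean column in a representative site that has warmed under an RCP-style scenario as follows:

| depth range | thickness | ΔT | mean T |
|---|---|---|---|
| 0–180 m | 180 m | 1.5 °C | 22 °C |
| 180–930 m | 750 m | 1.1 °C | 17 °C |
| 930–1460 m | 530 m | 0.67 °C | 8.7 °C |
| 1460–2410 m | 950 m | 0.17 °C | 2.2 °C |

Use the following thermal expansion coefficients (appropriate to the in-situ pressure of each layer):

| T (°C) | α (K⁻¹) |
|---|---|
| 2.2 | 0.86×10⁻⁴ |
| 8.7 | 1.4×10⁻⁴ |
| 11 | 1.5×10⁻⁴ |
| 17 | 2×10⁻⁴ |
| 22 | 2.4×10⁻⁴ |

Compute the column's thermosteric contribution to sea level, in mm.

Layer 1 at 22 °C → α = 2.4×10⁻⁴ K⁻¹
Layer 2 at 17 °C → α = 2×10⁻⁴ K⁻¹
Layer 3 at 8.7 °C → α = 1.4×10⁻⁴ K⁻¹
Layer 4 at 2.2 °C → α = 0.86×10⁻⁴ K⁻¹
Layer 1: 1.5 × 180 × 2.4×10⁻⁴ = 0.06480 m
180–930 m: 750 × 2×10⁻⁴ × 1.1 = 0.16500 m
0.67 × 530 × 1.4×10⁻⁴ = 0.049714 m
1460–2410 m: 0.17 × 950 × 0.86×10⁻⁴ = 0.013889 m
Δh = 0.06480 + 0.16500 + 0.049714 + 0.013889 = 0.293403 m ≈ 293 mm

about 293 mm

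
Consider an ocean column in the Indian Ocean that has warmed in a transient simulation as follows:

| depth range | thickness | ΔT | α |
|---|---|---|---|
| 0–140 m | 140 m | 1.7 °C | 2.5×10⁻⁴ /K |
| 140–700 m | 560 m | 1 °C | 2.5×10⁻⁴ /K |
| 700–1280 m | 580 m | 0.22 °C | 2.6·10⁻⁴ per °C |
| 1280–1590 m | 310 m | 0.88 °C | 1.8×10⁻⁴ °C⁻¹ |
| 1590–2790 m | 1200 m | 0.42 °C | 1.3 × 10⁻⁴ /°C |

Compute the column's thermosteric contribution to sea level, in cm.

35 cm

Layer 1: 140 × 2.5×10⁻⁴ × 1.7 = 0.05950 m
Layer 2: 2.5×10⁻⁴ × 560 × 1 = 0.14000 m
700–1280 m: 0.22 × 580 × 2.6×10⁻⁴ = 0.033176 m
1280–1590 m: 1.8×10⁻⁴ × 310 × 0.88 = 0.049104 m
Layer 5: 1200 × 0.42 × 1.3×10⁻⁴ = 0.06552 m
Δh = 0.05950 + 0.14000 + 0.033176 + 0.049104 + 0.06552 = 0.34730 m ≈ 35 cm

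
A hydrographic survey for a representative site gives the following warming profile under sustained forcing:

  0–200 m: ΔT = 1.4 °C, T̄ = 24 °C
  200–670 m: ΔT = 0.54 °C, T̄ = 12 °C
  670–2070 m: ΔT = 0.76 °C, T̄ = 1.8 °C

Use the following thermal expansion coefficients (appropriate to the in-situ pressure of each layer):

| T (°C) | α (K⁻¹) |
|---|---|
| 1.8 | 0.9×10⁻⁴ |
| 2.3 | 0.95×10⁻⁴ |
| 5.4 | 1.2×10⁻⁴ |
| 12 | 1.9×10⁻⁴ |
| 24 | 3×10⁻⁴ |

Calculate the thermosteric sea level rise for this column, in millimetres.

Layer 1 at 24 °C → α = 3×10⁻⁴ K⁻¹
Layer 2 at 12 °C → α = 1.9×10⁻⁴ K⁻¹
Layer 3 at 1.8 °C → α = 0.9×10⁻⁴ K⁻¹
0–200 m: 3×10⁻⁴ × 200 × 1.4 = 0.08400 m
470 × 1.9×10⁻⁴ × 0.54 = 0.048222 m
0.9×10⁻⁴ × 0.76 × 1400 = 0.09576 m
Δh = 0.08400 + 0.048222 + 0.09576 = 0.227982 m

about 230 mm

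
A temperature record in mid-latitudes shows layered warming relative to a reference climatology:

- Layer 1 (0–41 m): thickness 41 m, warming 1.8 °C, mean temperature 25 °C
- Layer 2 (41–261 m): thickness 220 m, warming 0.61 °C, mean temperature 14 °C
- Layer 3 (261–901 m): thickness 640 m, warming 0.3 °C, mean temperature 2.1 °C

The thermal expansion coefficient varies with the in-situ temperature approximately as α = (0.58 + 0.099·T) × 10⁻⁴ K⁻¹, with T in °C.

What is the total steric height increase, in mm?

Layer 1: α = (0.58 + 0.099×25)×10⁻⁴ = 3.055×10⁻⁴ K⁻¹
Layer 2: α = (0.58 + 0.099×14)×10⁻⁴ = 1.966×10⁻⁴ K⁻¹
Layer 3: α = (0.58 + 0.099×2.1)×10⁻⁴ = 0.7879×10⁻⁴ K⁻¹
0–41 m: 1.8 × 41 × 3.055×10⁻⁴ = 0.0225459 m
41–261 m: 0.61 × 220 × 1.966×10⁻⁴ = 0.02638372 m
Layer 3: 640 × 0.7879×10⁻⁴ × 0.3 = 0.01512768 m
Δh = 0.0225459 + 0.02638372 + 0.01512768 = 0.0640573 m

64.1 mm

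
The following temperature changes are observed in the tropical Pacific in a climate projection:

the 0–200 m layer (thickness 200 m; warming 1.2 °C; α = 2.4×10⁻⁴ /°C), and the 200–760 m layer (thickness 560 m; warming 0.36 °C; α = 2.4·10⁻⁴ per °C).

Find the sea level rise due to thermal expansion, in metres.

about 0.106 m

Layer 1: 2.4×10⁻⁴ × 1.2 × 200 = 0.05760 m
200–760 m: 2.4×10⁻⁴ × 0.36 × 560 = 0.048384 m
Δh = 0.05760 + 0.048384 = 0.105984 m ≈ 0.106 m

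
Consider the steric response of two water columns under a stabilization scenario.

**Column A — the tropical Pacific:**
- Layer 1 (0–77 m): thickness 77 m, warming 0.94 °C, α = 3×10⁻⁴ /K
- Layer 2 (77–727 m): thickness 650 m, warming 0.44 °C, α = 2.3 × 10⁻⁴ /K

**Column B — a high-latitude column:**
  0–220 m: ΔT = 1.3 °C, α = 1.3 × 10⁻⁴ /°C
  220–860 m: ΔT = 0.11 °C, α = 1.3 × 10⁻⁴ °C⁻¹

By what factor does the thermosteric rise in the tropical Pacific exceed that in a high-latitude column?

≈ 1.89×

A 3×10⁻⁴ × 77 × 0.94 = 0.021714 m
A Layer 2: 650 × 2.3×10⁻⁴ × 0.44 = 0.06578 m
A total: 0.087494 m
B Layer 1: 1.3×10⁻⁴ × 1.3 × 220 = 0.03718 m
B 1.3×10⁻⁴ × 0.11 × 640 = 0.009152 m
B total: 0.046332 m
Ratio: 0.087494 / 0.046332 ≈ 1.888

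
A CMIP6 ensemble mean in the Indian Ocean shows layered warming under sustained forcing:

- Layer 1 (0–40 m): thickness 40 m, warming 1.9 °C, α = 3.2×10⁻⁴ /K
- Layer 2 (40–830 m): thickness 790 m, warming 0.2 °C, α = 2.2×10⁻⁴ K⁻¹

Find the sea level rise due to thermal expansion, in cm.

5.91 cm of thermosteric rise

0–40 m: 1.9 × 3.2×10⁻⁴ × 40 = 0.02432 m
Layer 2: 0.2 × 2.2×10⁻⁴ × 790 = 0.03476 m
Δh = 0.02432 + 0.03476 = 0.05908 m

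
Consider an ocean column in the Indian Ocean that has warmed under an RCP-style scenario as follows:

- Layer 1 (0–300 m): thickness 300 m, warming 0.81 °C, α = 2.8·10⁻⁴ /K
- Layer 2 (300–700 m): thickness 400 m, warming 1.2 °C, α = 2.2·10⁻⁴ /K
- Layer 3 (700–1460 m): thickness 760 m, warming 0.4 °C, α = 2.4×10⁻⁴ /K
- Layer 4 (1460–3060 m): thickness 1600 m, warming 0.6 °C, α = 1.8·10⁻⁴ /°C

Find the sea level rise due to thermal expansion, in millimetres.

about 419 mm

Layer 1: 0.81 × 2.8×10⁻⁴ × 300 = 0.06804 m
300–700 m: 1.2 × 2.2×10⁻⁴ × 400 = 0.10560 m
Layer 3: 2.4×10⁻⁴ × 0.4 × 760 = 0.07296 m
Layer 4: 1.8×10⁻⁴ × 0.6 × 1600 = 0.17280 m
Δh = 0.06804 + 0.10560 + 0.07296 + 0.17280 = 0.41940 m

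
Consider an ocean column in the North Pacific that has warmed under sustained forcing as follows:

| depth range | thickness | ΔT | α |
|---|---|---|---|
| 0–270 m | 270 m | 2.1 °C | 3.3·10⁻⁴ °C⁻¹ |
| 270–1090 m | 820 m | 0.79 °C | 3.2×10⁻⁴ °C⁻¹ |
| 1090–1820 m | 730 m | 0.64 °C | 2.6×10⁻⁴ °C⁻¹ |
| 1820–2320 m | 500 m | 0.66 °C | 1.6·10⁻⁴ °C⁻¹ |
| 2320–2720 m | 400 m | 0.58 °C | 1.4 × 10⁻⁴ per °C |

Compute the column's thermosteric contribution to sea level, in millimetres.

Δh ≈ 601 mm

270 × 2.1 × 3.3×10⁻⁴ = 0.18711 m
820 × 0.79 × 3.2×10⁻⁴ = 0.207296 m
1090–1820 m: 2.6×10⁻⁴ × 0.64 × 730 = 0.121472 m
Layer 4: 500 × 0.66 × 1.6×10⁻⁴ = 0.05280 m
2320–2720 m: 400 × 1.4×10⁻⁴ × 0.58 = 0.03248 m
Δh = 0.18711 + 0.207296 + 0.121472 + 0.05280 + 0.03248 = 0.601158 m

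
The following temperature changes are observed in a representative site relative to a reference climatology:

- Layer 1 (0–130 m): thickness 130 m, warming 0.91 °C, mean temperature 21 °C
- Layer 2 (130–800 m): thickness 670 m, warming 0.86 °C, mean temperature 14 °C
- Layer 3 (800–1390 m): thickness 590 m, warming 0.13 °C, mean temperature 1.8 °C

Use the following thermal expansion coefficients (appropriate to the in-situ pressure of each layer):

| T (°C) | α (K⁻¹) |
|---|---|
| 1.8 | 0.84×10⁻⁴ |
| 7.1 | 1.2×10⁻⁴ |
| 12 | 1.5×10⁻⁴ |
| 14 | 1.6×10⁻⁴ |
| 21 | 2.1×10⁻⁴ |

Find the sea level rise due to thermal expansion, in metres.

about 0.12 m

Layer 1 at 21 °C → α = 2.1×10⁻⁴ K⁻¹
Layer 2 at 14 °C → α = 1.6×10⁻⁴ K⁻¹
Layer 3 at 1.8 °C → α = 0.84×10⁻⁴ K⁻¹
0–130 m: 130 × 0.91 × 2.1×10⁻⁴ = 0.024843 m
670 × 0.86 × 1.6×10⁻⁴ = 0.092192 m
800–1390 m: 0.13 × 590 × 0.84×10⁻⁴ = 0.0064428 m
Δh = 0.024843 + 0.092192 + 0.0064428 = 0.1234778 m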